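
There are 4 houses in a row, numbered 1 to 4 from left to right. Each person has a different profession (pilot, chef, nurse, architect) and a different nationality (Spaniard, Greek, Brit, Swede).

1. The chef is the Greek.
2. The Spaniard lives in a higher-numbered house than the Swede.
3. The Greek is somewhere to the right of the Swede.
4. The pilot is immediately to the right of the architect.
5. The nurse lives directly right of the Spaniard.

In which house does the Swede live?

So house 1 gets architect for profession.
By clue 4, the pilot is in house 2.
The chef is narrowed to house 3 or 4; consider each.
Placing it in house 3 leads to a contradiction, so it's in house 4.
The Greek is in house 4 (clue 1).
House 3 profession: only nurse fits.
By clue 5, the Spaniard is in house 2.
House 1 nationality: only Swede fits.
That leaves Brit as the nationality for house 3.
So: house 1 = architect/Swede, house 2 = pilot/Spaniard, house 3 = nurse/Brit, house 4 = chef/Greek.

1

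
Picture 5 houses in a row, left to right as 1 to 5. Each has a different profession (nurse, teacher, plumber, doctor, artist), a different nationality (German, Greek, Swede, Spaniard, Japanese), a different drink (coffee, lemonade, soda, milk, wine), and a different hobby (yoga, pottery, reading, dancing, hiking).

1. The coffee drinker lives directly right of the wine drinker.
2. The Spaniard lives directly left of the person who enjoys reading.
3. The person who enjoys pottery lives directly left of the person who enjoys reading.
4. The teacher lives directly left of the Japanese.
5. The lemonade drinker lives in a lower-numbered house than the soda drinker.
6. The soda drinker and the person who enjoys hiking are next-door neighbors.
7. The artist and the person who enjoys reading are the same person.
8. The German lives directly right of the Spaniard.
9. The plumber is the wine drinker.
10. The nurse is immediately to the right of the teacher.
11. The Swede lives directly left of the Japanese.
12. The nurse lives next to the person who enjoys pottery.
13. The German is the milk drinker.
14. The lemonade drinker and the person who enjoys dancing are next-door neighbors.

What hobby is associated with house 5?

reading

The artist is narrowed to house 2 or 3 or 4 or 5; consider each.
Placing it in house 2 and house 3 and house 4 leads to a contradiction, so it's in house 5.
Clue 7 places the person who enjoys reading in house 5.
Clue 2 places the Spaniard in house 4.
From clue 3, the person who enjoys pottery must be in house 4.
The German is in house 5 (clue 8).
Clue 12: the nurse is in house 3.
From clue 13, the milk drinker must be in house 5.
Clue 10 places the teacher in house 2.
That leaves plumber as the profession for house 1.
The only profession still possible for house 4 is doctor.
Clue 4 places the Japanese in house 3.
The wine drinker is in house 1 (clue 9).
Clue 11 places the Swede in house 2.
That leaves Greek as the nationality for house 1.
House 4 drink: only soda fits.
Clue 1 places the coffee drinker in house 2.
By clue 6, the person who enjoys hiking is in house 3.
House 3's drink must be lemonade (nothing else left).
By clue 14, the person who enjoys dancing is in house 2.
That leaves yoga as the hobby for house 1.
So: house 1 = plumber/Greek/wine/yoga, house 2 = teacher/Swede/coffee/dancing, house 3 = nurse/Japanese/lemonade/hiking, house 4 = doctor/Spaniard/soda/pottery, house 5 = artist/German/milk/reading.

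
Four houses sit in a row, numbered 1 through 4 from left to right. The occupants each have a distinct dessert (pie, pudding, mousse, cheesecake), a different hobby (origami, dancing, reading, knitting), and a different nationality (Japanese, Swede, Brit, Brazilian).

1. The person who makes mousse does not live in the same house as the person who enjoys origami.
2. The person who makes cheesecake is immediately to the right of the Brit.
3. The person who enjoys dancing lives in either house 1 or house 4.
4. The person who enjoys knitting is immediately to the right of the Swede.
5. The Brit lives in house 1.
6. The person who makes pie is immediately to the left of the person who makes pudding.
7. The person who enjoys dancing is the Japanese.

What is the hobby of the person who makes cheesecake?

origami

From clue 5, the Brit must be in house 1.
Clue 2: the person who makes cheesecake is in house 2.
Clue 7: the person who enjoys dancing is in house 4.
That leaves knitting as the hobby for house 3.
The only nationality still possible for house 4 is Japanese.
From clue 4, the Swede must be in house 2.
By clue 6, the person who makes pie is in house 3.
Clue 6 places the person who makes pudding in house 4.
House 1 dessert: only mousse fits.
That leaves Brazilian as the nationality for house 3.
By clue 1, the person who enjoys origami is in house 2.
So house 1 gets reading for hobby.
So: house 1 = mousse/reading/Brit, house 2 = cheesecake/origami/Swede, house 3 = pie/knitting/Brazilian, house 4 = pudding/dancing/Japanese.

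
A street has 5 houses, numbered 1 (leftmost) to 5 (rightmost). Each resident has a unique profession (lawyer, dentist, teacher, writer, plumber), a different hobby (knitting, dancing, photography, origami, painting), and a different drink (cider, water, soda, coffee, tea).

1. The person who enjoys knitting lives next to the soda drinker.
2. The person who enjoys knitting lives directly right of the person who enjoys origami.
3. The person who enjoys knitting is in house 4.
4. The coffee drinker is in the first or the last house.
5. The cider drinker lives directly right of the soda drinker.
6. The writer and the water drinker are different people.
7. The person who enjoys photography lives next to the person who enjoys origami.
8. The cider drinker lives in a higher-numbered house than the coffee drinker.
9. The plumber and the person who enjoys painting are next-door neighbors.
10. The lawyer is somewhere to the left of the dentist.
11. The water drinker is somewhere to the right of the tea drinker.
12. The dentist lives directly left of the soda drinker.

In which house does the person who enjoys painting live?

Clue 3: the person who enjoys knitting is in house 4.
The coffee drinker is in house 1 (clue 8).
From clue 1, the soda drinker must be in house 3.
Clue 2: the person who enjoys origami is in house 3.
The cider drinker is in house 4 (clue 5).
From clue 7, the person who enjoys photography must be in house 2.
Clue 12: the dentist is in house 2.
The only drink still possible for house 2 is tea.
House 5's drink must be water (nothing else left).
Clue 9 places the plumber in house 4.
Clue 9 places the person who enjoys painting in house 5.
House 1 profession: only lawyer fits.
That leaves teacher as the profession for house 5.
House 1 hobby: only dancing fits.
House 3's profession must be writer (nothing else left).
So: house 1 = lawyer/dancing/coffee, house 2 = dentist/photography/tea, house 3 = writer/origami/soda, house 4 = plumber/knitting/cider, house 5 = teacher/painting/water.

5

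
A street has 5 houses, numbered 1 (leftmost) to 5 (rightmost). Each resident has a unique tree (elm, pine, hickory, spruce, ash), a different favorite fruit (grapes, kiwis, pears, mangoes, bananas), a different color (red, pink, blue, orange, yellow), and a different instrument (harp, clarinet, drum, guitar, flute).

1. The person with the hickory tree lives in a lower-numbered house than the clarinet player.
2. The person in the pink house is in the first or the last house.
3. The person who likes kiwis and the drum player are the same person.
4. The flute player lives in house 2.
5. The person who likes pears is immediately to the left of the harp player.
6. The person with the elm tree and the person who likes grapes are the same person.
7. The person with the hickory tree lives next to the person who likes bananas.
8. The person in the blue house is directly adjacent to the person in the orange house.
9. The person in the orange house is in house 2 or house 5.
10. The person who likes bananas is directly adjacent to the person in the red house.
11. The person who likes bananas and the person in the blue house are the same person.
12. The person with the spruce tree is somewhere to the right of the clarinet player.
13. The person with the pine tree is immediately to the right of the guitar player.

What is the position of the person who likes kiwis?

From clue 4, the flute player must be in house 2.
The person with the hickory tree is narrowed to house 2 or 3; consider each.
Placing it in house 2 leads to a contradiction, so it's in house 3.
The clarinet player is in house 4 (clue 1).
Clue 7 places the person who likes bananas in house 4.
From clue 11, the person in the blue house must be in house 4.
From clue 12, the person with the spruce tree must be in house 5.
The person who likes pears is in house 2 (clue 5).
From clue 5, the harp player must be in house 3.
The person in the orange house is in house 5 (clue 8).
House 2 color: only yellow fits.
House 3 color: only red fits.
House 1 instrument: only guitar fits.
That leaves drum as the instrument for house 5.
The person who likes kiwis is in house 5 (clue 3).
From clue 6, the person with the elm tree must be in house 1.
By clue 13, the person with the pine tree is in house 2.
That leaves ash as the tree for house 4.
House 1's favorite fruit must be grapes (nothing else left).
House 3 favorite fruit: only mangoes fits.
House 1's color must be pink (nothing else left).
So: house 1 = elm/grapes/pink/guitar, house 2 = pine/pears/yellow/flute, house 3 = hickory/mangoes/red/harp, house 4 = ash/bananas/blue/clarinet, house 5 = spruce/kiwis/orange/drum.

5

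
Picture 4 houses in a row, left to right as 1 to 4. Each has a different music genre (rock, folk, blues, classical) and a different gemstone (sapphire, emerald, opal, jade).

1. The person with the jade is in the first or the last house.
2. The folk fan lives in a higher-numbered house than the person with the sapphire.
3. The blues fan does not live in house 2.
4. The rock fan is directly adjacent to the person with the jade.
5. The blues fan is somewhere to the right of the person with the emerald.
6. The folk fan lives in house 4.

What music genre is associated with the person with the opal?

The folk fan is in house 4 (clue 6).
House 1 music genre: only classical fits.
That leaves rock as the music genre for house 2.
That leaves blues as the music genre for house 3.
The person with the jade is in house 1 (clue 4).
The only gemstone still possible for house 4 is opal.
House 2's gemstone must be emerald (nothing else left).
House 3's gemstone must be sapphire (nothing else left).
So: house 1 = classical/jade, house 2 = rock/emerald, house 3 = blues/sapphire, house 4 = folk/opal.

folk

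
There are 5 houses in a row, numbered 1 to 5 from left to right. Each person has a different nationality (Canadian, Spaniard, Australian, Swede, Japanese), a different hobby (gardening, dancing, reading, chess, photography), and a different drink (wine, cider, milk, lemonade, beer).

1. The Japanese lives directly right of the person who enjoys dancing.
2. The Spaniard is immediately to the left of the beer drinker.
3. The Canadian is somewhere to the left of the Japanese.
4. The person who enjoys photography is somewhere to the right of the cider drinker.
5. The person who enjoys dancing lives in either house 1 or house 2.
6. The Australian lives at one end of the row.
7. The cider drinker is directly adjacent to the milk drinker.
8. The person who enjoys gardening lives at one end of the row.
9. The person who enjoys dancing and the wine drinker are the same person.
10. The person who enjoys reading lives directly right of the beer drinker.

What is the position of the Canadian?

1

House 4's nationality must be Swede (nothing else left).
That leaves Australian as the nationality for house 5.
The Canadian is narrowed to house 1 or 2; consider each.
Placing it in house 2 leads to a contradiction, so it's in house 1.
The Japanese is narrowed to house 2 or 3; consider each.
Placing it in house 2 leads to a contradiction, so it's in house 3.
Clue 1: the person who enjoys dancing is in house 2.
The wine drinker is in house 2 (clue 9).
The only nationality still possible for house 2 is Spaniard.
Clue 2 places the beer drinker in house 3.
By clue 10, the person who enjoys reading is in house 4.
That leaves lemonade as the drink for house 1.
House 5's drink must be milk (nothing else left).
Clue 4 places the person who enjoys photography in house 5.
House 3 hobby: only chess fits.
So house 4 gets cider for drink.
The only hobby still possible for house 1 is gardening.
So: house 1 = Canadian/gardening/lemonade, house 2 = Spaniard/dancing/wine, house 3 = Japanese/chess/beer, house 4 = Swede/reading/cider, house 5 = Australian/photography/milk.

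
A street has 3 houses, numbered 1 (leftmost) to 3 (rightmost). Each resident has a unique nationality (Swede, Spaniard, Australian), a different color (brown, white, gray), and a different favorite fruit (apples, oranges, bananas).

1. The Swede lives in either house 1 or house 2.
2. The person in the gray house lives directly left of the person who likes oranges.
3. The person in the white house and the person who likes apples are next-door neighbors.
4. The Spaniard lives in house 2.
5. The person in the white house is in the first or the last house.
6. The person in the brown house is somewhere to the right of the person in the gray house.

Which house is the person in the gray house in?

2

Clue 4: the Spaniard is in house 2.
So house 3 gets Australian for nationality.
Clue 3 places the person who likes apples in house 2.
House 1 nationality: only Swede fits.
House 1 favorite fruit: only bananas fits.
The only favorite fruit still possible for house 3 is oranges.
By clue 2, the person in the gray house is in house 2.
The person in the brown house is in house 3 (clue 6).
House 1's color must be white (nothing else left).
So: house 1 = Swede/white/bananas, house 2 = Spaniard/gray/apples, house 3 = Australian/brown/oranges.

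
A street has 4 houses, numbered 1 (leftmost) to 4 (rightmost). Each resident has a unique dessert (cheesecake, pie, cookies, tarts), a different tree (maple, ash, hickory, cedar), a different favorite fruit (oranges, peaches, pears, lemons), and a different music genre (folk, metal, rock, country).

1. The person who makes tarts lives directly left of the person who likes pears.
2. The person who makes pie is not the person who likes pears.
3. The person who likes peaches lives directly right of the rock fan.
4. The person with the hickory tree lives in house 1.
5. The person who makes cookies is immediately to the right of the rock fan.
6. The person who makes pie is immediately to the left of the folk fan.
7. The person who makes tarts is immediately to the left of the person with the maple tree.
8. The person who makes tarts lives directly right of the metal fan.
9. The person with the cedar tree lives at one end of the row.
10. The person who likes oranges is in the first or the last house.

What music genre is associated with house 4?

country

Clue 4 places the person with the hickory tree in house 1.
House 4's tree must be cedar (nothing else left).
The person who makes tarts is in house 2 (clue 7).
From clue 7, the person with the maple tree must be in house 3.
Clue 8 places the metal fan in house 1.
That leaves ash as the tree for house 2.
The person who likes pears is in house 3 (clue 1).
Clue 2 places the person who makes pie in house 1.
Clue 6: the folk fan is in house 2.
House 2 favorite fruit: only lemons fits.
House 3 music genre: only rock fits.
House 4's music genre must be country (nothing else left).
Clue 5: the person who makes cookies is in house 4.
House 3's dessert must be cheesecake (nothing else left).
House 1 favorite fruit: only oranges fits.
That leaves peaches as the favorite fruit for house 4.
So: house 1 = pie/hickory/oranges/metal, house 2 = tarts/ash/lemons/folk, house 3 = cheesecake/maple/pears/rock, house 4 = cookies/cedar/peaches/country.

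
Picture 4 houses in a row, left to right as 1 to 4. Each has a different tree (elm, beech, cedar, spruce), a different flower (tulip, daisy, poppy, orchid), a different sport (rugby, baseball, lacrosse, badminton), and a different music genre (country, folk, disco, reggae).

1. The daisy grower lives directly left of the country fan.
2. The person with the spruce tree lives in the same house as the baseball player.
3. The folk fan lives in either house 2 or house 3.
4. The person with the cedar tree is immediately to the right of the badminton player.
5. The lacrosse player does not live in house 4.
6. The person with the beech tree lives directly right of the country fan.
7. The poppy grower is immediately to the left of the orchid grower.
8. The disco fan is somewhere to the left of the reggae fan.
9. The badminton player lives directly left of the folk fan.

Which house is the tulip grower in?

1

The only music genre still possible for house 1 is disco.
House 4's music genre must be reggae (nothing else left).
The person with the beech tree is narrowed to house 3 or 4; consider each.
Placing it in house 3 leads to a contradiction, so it's in house 4.
Clue 6: the country fan is in house 3.
House 2 music genre: only folk fits.
Clue 1 places the daisy grower in house 2.
From clue 9, the badminton player must be in house 1.
That leaves rugby as the sport for house 4.
The person with the cedar tree is in house 2 (clue 4).
From clue 7, the poppy grower must be in house 3.
The orchid grower is in house 4 (clue 7).
So house 1 gets elm for tree.
So house 3 gets spruce for tree.
House 1's flower must be tulip (nothing else left).
Clue 2 places the baseball player in house 3.
House 2's sport must be lacrosse (nothing else left).
So: house 1 = elm/tulip/badminton/disco, house 2 = cedar/daisy/lacrosse/folk, house 3 = spruce/poppy/baseball/country, house 4 = beech/orchid/rugby/reggae.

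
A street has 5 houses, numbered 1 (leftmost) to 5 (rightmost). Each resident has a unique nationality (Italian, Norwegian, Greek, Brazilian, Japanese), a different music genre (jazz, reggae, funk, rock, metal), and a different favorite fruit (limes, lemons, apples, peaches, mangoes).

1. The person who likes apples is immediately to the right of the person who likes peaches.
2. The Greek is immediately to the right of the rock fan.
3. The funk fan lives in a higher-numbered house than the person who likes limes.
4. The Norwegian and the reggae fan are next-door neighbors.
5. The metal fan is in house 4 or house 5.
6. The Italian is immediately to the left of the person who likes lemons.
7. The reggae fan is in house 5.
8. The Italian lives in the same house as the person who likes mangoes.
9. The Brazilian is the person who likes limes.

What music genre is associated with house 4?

metal

From clue 7, the reggae fan must be in house 5.
House 4's music genre must be metal (nothing else left).
Clue 4 places the Norwegian in house 4.
That leaves Japanese as the nationality for house 5.
So house 5 gets apples for favorite fruit.
By clue 1, the person who likes peaches is in house 4.
So house 3 gets Greek for nationality.
House 3 favorite fruit: only lemons fits.
The rock fan is in house 2 (clue 2).
By clue 6, the Italian is in house 2.
From clue 8, the person who likes mangoes must be in house 2.
House 1 nationality: only Brazilian fits.
House 1's music genre must be jazz (nothing else left).
That leaves funk as the music genre for house 3.
House 1 favorite fruit: only limes fits.
So: house 1 = Brazilian/jazz/limes, house 2 = Italian/rock/mangoes, house 3 = Greek/funk/lemons, house 4 = Norwegian/metal/peaches, house 5 = Japanese/reggae/apples.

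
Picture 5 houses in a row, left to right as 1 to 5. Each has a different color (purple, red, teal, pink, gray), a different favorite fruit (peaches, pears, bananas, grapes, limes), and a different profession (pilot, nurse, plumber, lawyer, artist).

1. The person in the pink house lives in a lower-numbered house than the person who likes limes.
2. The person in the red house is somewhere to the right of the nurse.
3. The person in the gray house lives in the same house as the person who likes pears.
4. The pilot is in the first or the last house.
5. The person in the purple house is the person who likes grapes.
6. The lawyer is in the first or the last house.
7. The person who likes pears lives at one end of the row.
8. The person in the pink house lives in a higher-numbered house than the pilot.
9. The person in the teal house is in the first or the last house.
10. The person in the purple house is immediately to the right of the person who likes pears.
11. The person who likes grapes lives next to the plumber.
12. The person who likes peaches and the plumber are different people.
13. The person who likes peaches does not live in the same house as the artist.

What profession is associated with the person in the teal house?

Clue 8: the pilot is in house 1.
Clue 10: the person in the purple house is in house 2.
From clue 10, the person who likes pears must be in house 1.
House 5's profession must be lawyer (nothing else left).
By clue 3, the person in the gray house is in house 1.
Clue 5 places the person who likes grapes in house 2.
Clue 11: the plumber is in house 3.
House 3 favorite fruit: only bananas fits.
House 5's color must be teal (nothing else left).
The nurse is in house 2 (clue 2).
House 4 profession: only artist fits.
By clue 13, the person who likes peaches is in house 5.
House 4 favorite fruit: only limes fits.
Clue 1: the person in the pink house is in house 3.
That leaves red as the color for house 4.
So: house 1 = gray/pears/pilot, house 2 = purple/grapes/nurse, house 3 = pink/bananas/plumber, house 4 = red/limes/artist, house 5 = teal/peaches/lawyer.

lawyer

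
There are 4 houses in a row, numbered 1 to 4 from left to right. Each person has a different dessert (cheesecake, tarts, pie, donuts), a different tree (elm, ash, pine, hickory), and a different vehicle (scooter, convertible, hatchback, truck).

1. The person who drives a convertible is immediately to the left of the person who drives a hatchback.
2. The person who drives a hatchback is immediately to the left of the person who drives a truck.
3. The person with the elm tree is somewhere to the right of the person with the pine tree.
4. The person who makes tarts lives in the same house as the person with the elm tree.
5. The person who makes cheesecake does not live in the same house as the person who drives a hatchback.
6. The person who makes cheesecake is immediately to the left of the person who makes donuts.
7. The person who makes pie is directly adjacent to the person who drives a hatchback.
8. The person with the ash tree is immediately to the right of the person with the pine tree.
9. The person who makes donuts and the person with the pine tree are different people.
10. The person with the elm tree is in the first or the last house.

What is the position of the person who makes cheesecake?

From clue 10, the person with the elm tree must be in house 4.
Clue 4 places the person who makes tarts in house 4.
The person who makes cheesecake is narrowed to house 1 or 2; consider each.
Placing it in house 2 leads to a contradiction, so it's in house 1.
The person who makes donuts is in house 2 (clue 6).
Clue 9 places the person with the pine tree in house 1.
So house 3 gets pie for dessert.
From clue 7, the person who drives a hatchback must be in house 2.
The person with the ash tree is in house 2 (clue 8).
House 3's tree must be hickory (nothing else left).
The person who drives a truck is in house 3 (clue 2).
House 1 vehicle: only convertible fits.
House 4's vehicle must be scooter (nothing else left).
So: house 1 = cheesecake/pine/convertible, house 2 = donuts/ash/hatchback, house 3 = pie/hickory/truck, house 4 = tarts/elm/scooter.

1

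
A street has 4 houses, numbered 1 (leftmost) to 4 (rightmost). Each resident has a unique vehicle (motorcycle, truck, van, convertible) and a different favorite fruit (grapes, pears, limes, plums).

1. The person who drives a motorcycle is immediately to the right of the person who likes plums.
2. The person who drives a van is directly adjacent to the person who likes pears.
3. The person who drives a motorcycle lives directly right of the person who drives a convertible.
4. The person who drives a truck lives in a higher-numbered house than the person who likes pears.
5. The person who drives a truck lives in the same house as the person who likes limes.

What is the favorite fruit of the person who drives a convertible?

plums

The person who drives a convertible is narrowed to house 1 or 2 or 3; consider each.
Placing it in house 2 and house 3 leads to a contradiction, so it's in house 1.
Clue 3: the person who drives a motorcycle is in house 2.
By clue 1, the person who likes plums is in house 1.
The person who drives a truck is narrowed to house 3 or 4; consider each.
Placing it in house 3 leads to a contradiction, so it's in house 4.
Clue 5 places the person who likes limes in house 4.
House 3's vehicle must be van (nothing else left).
The person who likes pears is in house 2 (clue 2).
So house 3 gets grapes for favorite fruit.
So: house 1 = convertible/plums, house 2 = motorcycle/pears, house 3 = van/grapes, house 4 = truck/limes.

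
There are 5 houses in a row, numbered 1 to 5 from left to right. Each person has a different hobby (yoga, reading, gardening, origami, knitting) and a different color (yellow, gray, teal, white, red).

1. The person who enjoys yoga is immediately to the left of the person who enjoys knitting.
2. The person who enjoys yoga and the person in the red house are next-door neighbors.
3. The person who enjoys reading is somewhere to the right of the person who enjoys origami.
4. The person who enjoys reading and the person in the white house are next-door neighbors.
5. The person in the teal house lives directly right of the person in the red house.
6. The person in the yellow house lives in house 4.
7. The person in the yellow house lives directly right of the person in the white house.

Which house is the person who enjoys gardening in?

Clue 6: the person in the yellow house is in house 4.
Clue 7 places the person in the white house in house 3.
From clue 5, the person in the teal house must be in house 2.
Clue 5: the person in the red house is in house 1.
That leaves gray as the color for house 5.
By clue 2, the person who enjoys yoga is in house 2.
House 3's hobby must be knitting (nothing else left).
So house 4 gets reading for hobby.
That leaves gardening as the hobby for house 5.
The only hobby still possible for house 1 is origami.
So: house 1 = origami/red, house 2 = yoga/teal, house 3 = knitting/white, house 4 = reading/yellow, house 5 = gardening/gray.

5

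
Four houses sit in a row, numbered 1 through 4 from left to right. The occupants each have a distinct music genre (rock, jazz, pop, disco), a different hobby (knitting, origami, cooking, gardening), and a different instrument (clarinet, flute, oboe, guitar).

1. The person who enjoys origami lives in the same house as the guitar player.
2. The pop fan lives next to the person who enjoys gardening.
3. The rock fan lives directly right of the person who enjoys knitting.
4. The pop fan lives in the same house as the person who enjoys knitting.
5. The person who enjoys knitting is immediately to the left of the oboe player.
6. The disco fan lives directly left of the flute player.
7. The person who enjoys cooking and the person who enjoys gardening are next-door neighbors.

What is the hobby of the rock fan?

gardening

The disco fan is narrowed to house 1 or 2 or 3; consider each.
Placing it in house 2 and house 3 leads to a contradiction, so it's in house 1.
By clue 6, the flute player is in house 2.
The pop fan is narrowed to house 2 or 3; consider each.
Placing it in house 3 leads to a contradiction, so it's in house 2.
By clue 4, the person who enjoys knitting is in house 2.
Clue 5: the oboe player is in house 3.
That leaves cooking as the hobby for house 4.
Clue 1: the person who enjoys origami is in house 1.
By clue 1, the guitar player is in house 1.
By clue 3, the rock fan is in house 3.
Clue 7: the person who enjoys gardening is in house 3.
House 4 music genre: only jazz fits.
That leaves clarinet as the instrument for house 4.
So: house 1 = disco/origami/guitar, house 2 = pop/knitting/flute, house 3 = rock/gardening/oboe, house 4 = jazz/cooking/clarinet.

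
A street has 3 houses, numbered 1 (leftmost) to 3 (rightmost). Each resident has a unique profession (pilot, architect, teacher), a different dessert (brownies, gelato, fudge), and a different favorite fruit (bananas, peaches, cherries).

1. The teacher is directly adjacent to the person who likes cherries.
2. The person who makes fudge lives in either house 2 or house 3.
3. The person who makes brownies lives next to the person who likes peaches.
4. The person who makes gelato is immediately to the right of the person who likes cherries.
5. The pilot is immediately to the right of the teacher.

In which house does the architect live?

1

That leaves brownies as the dessert for house 1.
Clue 3 places the person who likes peaches in house 2.
House 1's favorite fruit must be cherries (nothing else left).
House 3's favorite fruit must be bananas (nothing else left).
The teacher is in house 2 (clue 1).
Clue 4: the person who makes gelato is in house 2.
The pilot is in house 3 (clue 5).
House 1's profession must be architect (nothing else left).
So house 3 gets fudge for dessert.
So: house 1 = architect/brownies/cherries, house 2 = teacher/gelato/peaches, house 3 = pilot/fudge/bananas.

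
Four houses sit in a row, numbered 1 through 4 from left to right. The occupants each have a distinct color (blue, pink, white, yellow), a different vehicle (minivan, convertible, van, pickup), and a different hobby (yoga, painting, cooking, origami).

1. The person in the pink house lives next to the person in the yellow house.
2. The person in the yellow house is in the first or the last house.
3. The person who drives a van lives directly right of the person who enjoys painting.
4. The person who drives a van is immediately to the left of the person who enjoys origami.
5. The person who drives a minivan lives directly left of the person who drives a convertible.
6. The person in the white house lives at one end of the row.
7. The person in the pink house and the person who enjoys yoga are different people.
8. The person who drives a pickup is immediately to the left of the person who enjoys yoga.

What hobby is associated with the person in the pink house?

House 4's vehicle must be convertible (nothing else left).
By clue 5, the person who drives a minivan is in house 3.
That leaves pickup as the vehicle for house 1.
House 2 vehicle: only van fits.
By clue 3, the person who enjoys painting is in house 1.
From clue 4, the person who enjoys origami must be in house 3.
The person who enjoys yoga is in house 2 (clue 8).
House 4's hobby must be cooking (nothing else left).
The person in the pink house is in house 3 (clue 7).
House 2's color must be blue (nothing else left).
The person in the yellow house is in house 4 (clue 1).
The only color still possible for house 1 is white.
So: house 1 = white/pickup/painting, house 2 = blue/van/yoga, house 3 = pink/minivan/origami, house 4 = yellow/convertible/cooking.

origami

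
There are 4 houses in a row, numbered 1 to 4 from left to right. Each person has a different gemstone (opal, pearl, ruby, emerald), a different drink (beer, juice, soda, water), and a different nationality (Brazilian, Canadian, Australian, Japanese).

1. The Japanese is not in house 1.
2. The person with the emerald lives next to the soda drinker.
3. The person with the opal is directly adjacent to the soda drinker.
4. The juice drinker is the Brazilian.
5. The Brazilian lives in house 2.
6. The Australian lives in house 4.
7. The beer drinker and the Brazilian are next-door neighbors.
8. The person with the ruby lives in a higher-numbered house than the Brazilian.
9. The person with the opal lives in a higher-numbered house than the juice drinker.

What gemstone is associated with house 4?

opal

The Brazilian is in house 2 (clue 5).
Clue 6 places the Australian in house 4.
House 1 nationality: only Canadian fits.
House 3's nationality must be Japanese (nothing else left).
By clue 4, the juice drinker is in house 2.
House 1's gemstone must be pearl (nothing else left).
House 2 gemstone: only emerald fits.
The soda drinker is in house 3 (clue 2).
By clue 3, the person with the opal is in house 4.
So house 3 gets ruby for gemstone.
The only drink still possible for house 4 is water.
So house 1 gets beer for drink.
So: house 1 = pearl/beer/Canadian, house 2 = emerald/juice/Brazilian, house 3 = ruby/soda/Japanese, house 4 = opal/water/Australian.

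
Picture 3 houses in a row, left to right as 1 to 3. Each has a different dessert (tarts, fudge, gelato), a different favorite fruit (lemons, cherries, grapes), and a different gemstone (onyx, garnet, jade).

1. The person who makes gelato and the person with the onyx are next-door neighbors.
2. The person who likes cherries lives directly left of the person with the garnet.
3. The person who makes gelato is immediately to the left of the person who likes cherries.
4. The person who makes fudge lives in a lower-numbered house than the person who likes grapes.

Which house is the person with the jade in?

From clue 3, the person who makes gelato must be in house 1.
From clue 3, the person who likes cherries must be in house 2.
House 3 dessert: only tarts fits.
House 1's favorite fruit must be lemons (nothing else left).
House 3 favorite fruit: only grapes fits.
Clue 1: the person with the onyx is in house 2.
The person with the garnet is in house 3 (clue 2).
House 2's dessert must be fudge (nothing else left).
So house 1 gets jade for gemstone.
So: house 1 = gelato/lemons/jade, house 2 = fudge/cherries/onyx, house 3 = tarts/grapes/garnet.

1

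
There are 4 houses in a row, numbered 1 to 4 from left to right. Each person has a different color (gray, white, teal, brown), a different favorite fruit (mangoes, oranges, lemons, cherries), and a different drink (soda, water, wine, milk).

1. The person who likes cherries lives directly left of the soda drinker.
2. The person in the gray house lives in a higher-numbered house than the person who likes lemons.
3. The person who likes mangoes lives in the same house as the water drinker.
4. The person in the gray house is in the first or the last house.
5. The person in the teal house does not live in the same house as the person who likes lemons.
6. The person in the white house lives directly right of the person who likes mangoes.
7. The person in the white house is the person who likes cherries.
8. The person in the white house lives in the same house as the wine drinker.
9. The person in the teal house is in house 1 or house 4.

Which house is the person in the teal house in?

By clue 4, the person in the gray house is in house 4.
That leaves teal as the color for house 1.
House 4 favorite fruit: only oranges fits.
That leaves mangoes as the favorite fruit for house 1.
Clue 3 places the water drinker in house 1.
Clue 6 places the person in the white house in house 2.
The person who likes cherries is in house 2 (clue 7).
The wine drinker is in house 2 (clue 8).
That leaves brown as the color for house 3.
House 3 favorite fruit: only lemons fits.
By clue 1, the soda drinker is in house 3.
That leaves milk as the drink for house 4.
So: house 1 = teal/mangoes/water, house 2 = white/cherries/wine, house 3 = brown/lemons/soda, house 4 = gray/oranges/milk.

1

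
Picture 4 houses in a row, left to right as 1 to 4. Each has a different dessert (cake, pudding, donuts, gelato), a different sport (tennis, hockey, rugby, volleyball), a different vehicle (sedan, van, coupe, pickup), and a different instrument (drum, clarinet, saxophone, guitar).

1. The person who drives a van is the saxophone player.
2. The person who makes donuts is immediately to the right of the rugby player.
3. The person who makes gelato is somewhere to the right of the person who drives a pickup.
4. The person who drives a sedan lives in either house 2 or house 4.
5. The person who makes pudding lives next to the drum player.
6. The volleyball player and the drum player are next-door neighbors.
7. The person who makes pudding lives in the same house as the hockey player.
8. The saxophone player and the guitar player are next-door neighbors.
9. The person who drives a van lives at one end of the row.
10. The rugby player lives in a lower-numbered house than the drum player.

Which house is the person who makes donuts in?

The person who drives a sedan is narrowed to house 2 or 4; consider each.
Placing it in house 2 leads to a contradiction, so it's in house 4.
House 1's vehicle must be van (nothing else left).
Clue 1: the saxophone player is in house 1.
Clue 8: the guitar player is in house 2.
So house 1 gets cake for dessert.
The person who makes gelato is narrowed to house 3 or 4; consider each.
Placing it in house 4 leads to a contradiction, so it's in house 3.
From clue 3, the person who drives a pickup must be in house 2.
So house 3 gets coupe for vehicle.
Clue 5 places the drum player in house 3.
The rugby player is in house 1 (clue 10).
So house 3 gets tennis for sport.
So house 4 gets clarinet for instrument.
The person who makes donuts is in house 2 (clue 2).
So house 4 gets pudding for dessert.
From clue 7, the hockey player must be in house 4.
House 2 sport: only volleyball fits.
So: house 1 = cake/rugby/van/saxophone, house 2 = donuts/volleyball/pickup/guitar, house 3 = gelato/tennis/coupe/drum, house 4 = pudding/hockey/sedan/clarinet.

2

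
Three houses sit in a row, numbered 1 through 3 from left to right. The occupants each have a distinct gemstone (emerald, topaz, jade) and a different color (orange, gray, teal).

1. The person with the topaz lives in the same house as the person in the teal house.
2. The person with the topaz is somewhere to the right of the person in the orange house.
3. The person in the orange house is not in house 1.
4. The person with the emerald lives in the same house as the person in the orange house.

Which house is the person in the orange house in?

2

From clue 3, the person in the orange house must be in house 2.
By clue 4, the person with the emerald is in house 2.
So house 1 gets jade for gemstone.
House 3 gemstone: only topaz fits.
Clue 1: the person in the teal house is in house 3.
The only color still possible for house 1 is gray.
So: house 1 = jade/gray, house 2 = emerald/orange, house 3 = topaz/teal.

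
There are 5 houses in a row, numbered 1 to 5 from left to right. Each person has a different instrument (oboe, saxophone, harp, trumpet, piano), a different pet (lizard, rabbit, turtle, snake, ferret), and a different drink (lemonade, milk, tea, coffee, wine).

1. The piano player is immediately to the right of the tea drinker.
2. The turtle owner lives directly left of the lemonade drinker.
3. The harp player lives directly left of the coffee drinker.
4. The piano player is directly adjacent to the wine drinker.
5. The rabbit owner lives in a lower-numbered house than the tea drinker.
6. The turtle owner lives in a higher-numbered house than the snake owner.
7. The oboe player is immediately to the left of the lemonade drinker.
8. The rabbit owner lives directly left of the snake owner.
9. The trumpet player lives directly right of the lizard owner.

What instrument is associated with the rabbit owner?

House 5 pet: only ferret fits.
House 1 drink: only milk fits.
The oboe player is narrowed to house 3 or 4; consider each.
Placing it in house 4 leads to a contradiction, so it's in house 3.
From clue 7, the lemonade drinker must be in house 4.
From clue 1, the piano player must be in house 4.
Clue 1: the tea drinker is in house 3.
The turtle owner is in house 3 (clue 2).
Clue 6: the snake owner is in house 2.
By clue 8, the rabbit owner is in house 1.
That leaves lizard as the pet for house 4.
House 2's drink must be coffee (nothing else left).
The only drink still possible for house 5 is wine.
The harp player is in house 1 (clue 3).
Clue 9: the trumpet player is in house 5.
House 2 instrument: only saxophone fits.
So: house 1 = harp/rabbit/milk, house 2 = saxophone/snake/coffee, house 3 = oboe/turtle/tea, house 4 = piano/lizard/lemonade, house 5 = trumpet/ferret/wine.

harp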